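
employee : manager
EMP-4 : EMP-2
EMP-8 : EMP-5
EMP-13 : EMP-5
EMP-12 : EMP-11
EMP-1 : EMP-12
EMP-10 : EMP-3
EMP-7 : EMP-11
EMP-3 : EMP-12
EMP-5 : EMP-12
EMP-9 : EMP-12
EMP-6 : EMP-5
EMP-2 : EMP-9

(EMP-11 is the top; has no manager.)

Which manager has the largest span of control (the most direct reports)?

EMP-12

Direct-report counts: EMP-11 has 2; EMP-12 has 4; EMP-9 has 1; EMP-2 has 1; EMP-5 has 3; EMP-3 has 1. The largest is 4, held by EMP-12.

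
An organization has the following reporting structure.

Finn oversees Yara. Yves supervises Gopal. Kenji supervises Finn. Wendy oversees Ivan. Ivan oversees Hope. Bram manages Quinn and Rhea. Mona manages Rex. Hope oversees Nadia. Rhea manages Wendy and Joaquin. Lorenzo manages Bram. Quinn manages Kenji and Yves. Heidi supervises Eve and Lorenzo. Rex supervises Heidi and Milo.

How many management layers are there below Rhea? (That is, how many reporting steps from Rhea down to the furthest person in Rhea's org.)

4

The longest chain under Rhea runs Rhea → Wendy → Ivan → Hope → Nadia, which is 4 levels below Rhea.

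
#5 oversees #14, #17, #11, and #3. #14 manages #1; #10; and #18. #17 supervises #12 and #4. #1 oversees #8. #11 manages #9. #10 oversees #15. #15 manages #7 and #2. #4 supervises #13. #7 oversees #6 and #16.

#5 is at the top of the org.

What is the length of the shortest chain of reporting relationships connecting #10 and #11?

3

#10 is 2 levels below #5, and #11 is 1 level below #5 (their lowest common manager). The shortest path runs up from #10 to #5 and back down to #11: 2 + 1 = 3 links.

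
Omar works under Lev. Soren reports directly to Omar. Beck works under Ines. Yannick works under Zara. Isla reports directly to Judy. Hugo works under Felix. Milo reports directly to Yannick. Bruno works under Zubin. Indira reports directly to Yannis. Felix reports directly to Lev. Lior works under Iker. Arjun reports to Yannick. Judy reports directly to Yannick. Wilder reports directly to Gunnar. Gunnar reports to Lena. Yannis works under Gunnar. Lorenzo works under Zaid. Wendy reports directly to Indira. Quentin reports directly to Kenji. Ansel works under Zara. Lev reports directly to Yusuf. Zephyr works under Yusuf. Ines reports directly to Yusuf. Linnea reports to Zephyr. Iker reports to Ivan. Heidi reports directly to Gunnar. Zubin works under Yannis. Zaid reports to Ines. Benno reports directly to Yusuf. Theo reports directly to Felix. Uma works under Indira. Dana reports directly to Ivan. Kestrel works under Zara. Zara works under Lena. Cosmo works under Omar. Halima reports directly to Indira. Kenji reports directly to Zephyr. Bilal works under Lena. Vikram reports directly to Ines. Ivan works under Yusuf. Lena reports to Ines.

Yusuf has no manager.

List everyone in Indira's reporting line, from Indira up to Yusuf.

Indira -> Yannis -> Gunnar -> Lena -> Ines -> Yusuf

Indira reports to Yannis. Yannis reports to Gunnar. Gunnar reports to Lena. Lena reports to Ines. Ines reports to Yusuf. Yusuf is at the top.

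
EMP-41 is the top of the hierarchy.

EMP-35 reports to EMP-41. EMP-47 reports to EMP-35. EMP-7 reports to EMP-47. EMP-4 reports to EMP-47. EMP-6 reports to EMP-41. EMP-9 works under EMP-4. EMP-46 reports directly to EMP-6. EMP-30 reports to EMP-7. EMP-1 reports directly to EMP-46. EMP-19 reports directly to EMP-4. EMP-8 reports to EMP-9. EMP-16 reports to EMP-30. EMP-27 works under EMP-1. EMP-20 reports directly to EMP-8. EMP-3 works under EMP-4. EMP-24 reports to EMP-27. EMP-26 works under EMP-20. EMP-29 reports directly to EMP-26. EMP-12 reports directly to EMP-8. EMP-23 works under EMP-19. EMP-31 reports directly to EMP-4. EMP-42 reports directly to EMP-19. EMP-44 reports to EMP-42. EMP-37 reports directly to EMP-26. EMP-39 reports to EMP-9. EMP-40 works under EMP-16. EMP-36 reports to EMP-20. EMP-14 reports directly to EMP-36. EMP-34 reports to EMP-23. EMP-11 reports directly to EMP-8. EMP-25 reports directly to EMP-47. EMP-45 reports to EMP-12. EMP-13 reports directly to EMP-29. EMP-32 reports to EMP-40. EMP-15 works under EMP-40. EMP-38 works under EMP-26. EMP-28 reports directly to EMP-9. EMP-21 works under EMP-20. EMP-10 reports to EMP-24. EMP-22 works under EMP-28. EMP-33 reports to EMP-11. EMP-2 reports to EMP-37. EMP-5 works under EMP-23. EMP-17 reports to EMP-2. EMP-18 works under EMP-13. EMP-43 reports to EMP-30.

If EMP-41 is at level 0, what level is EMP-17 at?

10

Chain from EMP-17 up to EMP-41: EMP-17 → EMP-2 → EMP-37 → EMP-26 → EMP-20 → EMP-8 → EMP-9 → EMP-4 → EMP-47 → EMP-35 → EMP-41. That is 10 steps up, so EMP-17 is 10 levels below EMP-41.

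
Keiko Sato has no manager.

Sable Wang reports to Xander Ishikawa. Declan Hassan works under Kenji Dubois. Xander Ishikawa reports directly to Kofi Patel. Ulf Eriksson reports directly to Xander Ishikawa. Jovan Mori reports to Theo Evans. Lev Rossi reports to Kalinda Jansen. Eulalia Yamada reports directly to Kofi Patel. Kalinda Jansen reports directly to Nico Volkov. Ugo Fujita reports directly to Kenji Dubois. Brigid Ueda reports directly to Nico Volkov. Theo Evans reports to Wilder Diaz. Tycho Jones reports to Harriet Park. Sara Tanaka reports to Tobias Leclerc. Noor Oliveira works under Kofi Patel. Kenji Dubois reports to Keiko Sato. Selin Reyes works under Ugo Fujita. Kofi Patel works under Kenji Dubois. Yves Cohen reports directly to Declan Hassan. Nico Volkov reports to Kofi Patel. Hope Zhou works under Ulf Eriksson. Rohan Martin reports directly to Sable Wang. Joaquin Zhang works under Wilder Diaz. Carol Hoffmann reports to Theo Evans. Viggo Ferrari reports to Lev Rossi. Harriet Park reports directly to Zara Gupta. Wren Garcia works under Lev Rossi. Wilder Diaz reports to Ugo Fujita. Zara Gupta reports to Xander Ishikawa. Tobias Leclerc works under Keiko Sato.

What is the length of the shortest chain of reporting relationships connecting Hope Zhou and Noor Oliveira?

4

Hope Zhou is 3 levels below Kofi Patel, and Noor Oliveira is 1 level below Kofi Patel (their lowest common manager). The shortest path runs up from Hope Zhou to Kofi Patel and back down to Noor Oliveira: 3 + 1 = 4 links.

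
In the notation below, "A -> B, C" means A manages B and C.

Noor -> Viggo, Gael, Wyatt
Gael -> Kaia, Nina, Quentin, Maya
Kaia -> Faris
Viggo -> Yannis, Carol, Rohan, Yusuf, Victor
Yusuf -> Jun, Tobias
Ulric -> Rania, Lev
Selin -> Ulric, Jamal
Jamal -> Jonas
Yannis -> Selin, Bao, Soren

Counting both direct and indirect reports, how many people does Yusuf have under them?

2

Yusuf directly manages Jun, Tobias. Jun has no reports. Tobias has no reports. So Yusuf's organization is 2 direct reports plus everyone under them: 1 + 1 = 2.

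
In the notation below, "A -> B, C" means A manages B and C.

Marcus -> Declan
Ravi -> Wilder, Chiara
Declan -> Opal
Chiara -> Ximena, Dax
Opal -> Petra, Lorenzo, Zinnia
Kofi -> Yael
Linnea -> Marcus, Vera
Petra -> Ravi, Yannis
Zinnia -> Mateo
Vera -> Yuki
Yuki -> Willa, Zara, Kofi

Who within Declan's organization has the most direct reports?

Direct-report counts within Declan's organization: Declan has 1; Opal has 3; Zinnia has 1; Petra has 2; Ravi has 2; Chiara has 2. The largest is 3, held by Opal.

Opal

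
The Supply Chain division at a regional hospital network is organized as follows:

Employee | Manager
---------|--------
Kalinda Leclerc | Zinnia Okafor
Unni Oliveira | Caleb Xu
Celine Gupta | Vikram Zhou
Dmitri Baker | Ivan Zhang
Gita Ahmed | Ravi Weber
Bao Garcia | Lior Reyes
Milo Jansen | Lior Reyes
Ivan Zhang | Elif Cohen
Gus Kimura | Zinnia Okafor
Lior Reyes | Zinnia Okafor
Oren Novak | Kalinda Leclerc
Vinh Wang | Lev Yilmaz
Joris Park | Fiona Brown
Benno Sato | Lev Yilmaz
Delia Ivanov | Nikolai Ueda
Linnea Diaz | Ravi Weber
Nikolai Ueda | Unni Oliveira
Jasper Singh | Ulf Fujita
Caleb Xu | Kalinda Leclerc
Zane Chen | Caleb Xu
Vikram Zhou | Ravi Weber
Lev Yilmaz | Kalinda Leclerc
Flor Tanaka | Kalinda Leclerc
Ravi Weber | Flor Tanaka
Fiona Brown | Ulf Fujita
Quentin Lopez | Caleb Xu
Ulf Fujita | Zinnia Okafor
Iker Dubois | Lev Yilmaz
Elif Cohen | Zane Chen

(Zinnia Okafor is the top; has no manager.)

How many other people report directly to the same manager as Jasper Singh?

Jasper Singh reports to Ulf Fujita. Ulf Fujita's other direct reports are Fiona Brown — 1 peer.

1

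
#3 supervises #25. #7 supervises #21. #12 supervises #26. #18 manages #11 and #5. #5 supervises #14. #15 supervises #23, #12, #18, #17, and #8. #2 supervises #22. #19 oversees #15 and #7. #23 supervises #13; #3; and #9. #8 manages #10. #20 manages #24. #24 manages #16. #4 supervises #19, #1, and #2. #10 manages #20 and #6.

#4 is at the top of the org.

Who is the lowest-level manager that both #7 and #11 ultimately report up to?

#19

#7's chain of managers is #19, #4. #11's chain of managers is #18, #15, #19, #4. The first manager that appears in both chains is #19.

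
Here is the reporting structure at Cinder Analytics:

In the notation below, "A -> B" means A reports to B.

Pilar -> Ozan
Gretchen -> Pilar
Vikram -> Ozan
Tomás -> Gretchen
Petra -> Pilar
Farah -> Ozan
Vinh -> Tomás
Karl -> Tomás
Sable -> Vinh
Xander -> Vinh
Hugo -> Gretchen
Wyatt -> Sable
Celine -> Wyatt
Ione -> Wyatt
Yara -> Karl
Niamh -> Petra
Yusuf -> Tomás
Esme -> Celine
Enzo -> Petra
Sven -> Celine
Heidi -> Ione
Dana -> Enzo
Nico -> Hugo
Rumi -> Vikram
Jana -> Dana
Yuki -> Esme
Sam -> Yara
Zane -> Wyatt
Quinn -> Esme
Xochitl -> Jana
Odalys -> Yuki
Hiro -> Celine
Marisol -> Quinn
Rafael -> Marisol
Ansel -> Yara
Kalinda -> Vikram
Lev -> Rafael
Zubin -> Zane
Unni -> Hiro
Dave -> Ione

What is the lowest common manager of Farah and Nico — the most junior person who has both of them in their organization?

Farah's chain of managers is Ozan. Nico's chain of managers is Hugo, Gretchen, Pilar, Ozan. The first manager that appears in both chains is Ozan.

Ozan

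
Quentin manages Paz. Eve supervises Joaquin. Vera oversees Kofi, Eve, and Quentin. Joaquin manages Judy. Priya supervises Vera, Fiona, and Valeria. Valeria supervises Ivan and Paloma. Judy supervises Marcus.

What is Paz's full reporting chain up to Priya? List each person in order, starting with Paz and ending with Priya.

Paz reports to Quentin. Quentin reports to Vera. Vera reports to Priya. Priya is at the top.

Paz -> Quentin -> Vera -> Priya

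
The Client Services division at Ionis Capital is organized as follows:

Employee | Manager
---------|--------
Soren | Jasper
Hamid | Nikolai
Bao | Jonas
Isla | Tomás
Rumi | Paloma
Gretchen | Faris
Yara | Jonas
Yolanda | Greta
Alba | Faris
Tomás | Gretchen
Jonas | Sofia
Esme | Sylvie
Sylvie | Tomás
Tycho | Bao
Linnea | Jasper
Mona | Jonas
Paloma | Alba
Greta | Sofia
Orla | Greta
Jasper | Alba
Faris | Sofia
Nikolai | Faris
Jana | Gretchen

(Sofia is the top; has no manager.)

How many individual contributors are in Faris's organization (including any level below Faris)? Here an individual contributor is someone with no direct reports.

The people in Faris's organization with no one reporting to them are Hamid, Linnea, Soren, Rumi, Isla, Esme, Jana. That is 7.

7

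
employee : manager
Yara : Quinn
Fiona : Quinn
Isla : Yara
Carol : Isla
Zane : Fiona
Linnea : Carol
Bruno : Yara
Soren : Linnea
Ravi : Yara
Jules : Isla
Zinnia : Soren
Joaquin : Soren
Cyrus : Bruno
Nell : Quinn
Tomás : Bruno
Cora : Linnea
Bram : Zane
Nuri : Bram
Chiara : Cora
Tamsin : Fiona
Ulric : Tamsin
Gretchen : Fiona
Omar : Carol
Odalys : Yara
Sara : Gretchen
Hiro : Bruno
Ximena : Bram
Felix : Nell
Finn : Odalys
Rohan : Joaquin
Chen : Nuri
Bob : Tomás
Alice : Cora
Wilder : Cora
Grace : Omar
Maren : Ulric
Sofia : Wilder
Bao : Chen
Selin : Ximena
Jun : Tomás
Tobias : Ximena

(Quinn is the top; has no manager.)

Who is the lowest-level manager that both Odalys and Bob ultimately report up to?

Yara

Odalys's chain of managers is Yara, Quinn. Bob's chain of managers is Tomás, Bruno, Yara, Quinn. The first manager that appears in both chains is Yara.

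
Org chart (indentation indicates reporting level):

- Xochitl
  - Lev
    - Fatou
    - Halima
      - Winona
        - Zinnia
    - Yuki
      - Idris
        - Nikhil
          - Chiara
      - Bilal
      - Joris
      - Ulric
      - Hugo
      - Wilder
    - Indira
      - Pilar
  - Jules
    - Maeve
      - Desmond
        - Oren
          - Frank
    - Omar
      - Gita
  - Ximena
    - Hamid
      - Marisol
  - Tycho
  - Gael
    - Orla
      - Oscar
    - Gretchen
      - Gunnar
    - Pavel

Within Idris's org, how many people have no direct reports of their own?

1

The only person in Idris's organization with no one reporting to them is Chiara. That is 1.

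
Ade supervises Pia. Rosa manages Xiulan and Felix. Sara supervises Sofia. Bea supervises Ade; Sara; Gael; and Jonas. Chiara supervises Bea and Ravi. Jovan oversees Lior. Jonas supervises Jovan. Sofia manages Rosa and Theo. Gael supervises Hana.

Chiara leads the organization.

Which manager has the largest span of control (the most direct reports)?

Direct-report counts: Chiara has 2; Bea has 4; Jonas has 1; Jovan has 1; Gael has 1; Sara has 1; Sofia has 2; Rosa has 2; Ade has 1. The largest is 4, held by Bea.

Bea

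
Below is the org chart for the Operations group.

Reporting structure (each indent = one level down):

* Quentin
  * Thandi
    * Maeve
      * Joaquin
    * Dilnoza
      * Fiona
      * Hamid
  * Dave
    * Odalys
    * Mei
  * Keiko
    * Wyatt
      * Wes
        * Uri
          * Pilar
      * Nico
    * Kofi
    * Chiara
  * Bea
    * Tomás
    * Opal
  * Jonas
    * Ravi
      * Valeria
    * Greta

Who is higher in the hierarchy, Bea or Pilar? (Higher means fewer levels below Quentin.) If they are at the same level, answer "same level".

Bea is 1 level below Quentin; Pilar is 5. Bea is higher.

Bea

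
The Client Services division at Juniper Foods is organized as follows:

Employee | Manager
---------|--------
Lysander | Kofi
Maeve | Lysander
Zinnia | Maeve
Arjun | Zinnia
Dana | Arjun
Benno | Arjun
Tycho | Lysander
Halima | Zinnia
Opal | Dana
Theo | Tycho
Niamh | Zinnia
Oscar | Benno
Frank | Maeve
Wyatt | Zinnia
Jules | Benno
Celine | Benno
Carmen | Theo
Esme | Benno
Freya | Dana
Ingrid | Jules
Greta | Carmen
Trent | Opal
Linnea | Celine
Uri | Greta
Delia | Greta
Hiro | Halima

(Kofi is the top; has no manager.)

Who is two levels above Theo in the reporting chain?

Theo reports to Tycho, and Tycho reports to Lysander. So Theo's skip-level manager is Lysander.

Lysander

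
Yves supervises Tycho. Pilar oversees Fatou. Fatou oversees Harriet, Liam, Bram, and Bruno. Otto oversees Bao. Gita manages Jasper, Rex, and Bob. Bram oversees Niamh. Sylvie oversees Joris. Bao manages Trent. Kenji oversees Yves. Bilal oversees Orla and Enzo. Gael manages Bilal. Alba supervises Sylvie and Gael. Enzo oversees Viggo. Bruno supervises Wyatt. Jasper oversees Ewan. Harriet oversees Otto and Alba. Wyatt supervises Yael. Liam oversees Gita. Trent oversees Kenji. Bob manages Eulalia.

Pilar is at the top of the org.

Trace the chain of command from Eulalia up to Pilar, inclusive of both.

Eulalia reports to Bob. Bob reports to Gita. Gita reports to Liam. Liam reports to Fatou. Fatou reports to Pilar. Pilar is at the top.

Eulalia -> Bob -> Gita -> Liam -> Fatou -> Pilar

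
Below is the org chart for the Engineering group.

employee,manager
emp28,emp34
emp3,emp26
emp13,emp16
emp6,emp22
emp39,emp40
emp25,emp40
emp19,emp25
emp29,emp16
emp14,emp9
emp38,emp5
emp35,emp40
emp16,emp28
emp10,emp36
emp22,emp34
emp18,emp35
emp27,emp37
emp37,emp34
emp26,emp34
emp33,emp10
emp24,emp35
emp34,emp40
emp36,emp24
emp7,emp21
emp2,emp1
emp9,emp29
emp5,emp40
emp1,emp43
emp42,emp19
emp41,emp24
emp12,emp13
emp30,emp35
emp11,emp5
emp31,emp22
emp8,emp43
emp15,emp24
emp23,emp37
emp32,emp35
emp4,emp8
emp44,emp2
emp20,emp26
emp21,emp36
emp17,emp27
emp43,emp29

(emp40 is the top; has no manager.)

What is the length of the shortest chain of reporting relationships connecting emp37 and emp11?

emp37 is 2 levels below emp40, and emp11 is 2 levels below emp40 (their lowest common manager). The shortest path runs up from emp37 to emp40 and back down to emp11: 2 + 2 = 4 links.

4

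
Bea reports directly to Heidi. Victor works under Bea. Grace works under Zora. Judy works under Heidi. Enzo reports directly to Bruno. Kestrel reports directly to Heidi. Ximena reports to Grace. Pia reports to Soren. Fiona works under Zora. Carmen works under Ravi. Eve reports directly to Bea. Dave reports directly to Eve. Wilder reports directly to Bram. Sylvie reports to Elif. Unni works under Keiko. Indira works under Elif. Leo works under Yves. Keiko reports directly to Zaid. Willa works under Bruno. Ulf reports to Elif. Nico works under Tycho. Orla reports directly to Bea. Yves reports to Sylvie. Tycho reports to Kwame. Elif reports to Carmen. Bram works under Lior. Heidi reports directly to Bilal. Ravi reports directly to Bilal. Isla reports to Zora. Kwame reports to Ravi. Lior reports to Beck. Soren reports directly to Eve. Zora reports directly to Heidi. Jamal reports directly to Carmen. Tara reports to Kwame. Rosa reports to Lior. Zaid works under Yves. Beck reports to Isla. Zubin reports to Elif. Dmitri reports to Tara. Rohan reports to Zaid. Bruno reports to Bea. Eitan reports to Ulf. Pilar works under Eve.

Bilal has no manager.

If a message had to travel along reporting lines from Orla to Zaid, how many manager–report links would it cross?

9

Orla is 3 levels below Bilal, and Zaid is 6 levels below Bilal (their lowest common manager). The shortest path runs up from Orla to Bilal and back down to Zaid: 3 + 6 = 9 links.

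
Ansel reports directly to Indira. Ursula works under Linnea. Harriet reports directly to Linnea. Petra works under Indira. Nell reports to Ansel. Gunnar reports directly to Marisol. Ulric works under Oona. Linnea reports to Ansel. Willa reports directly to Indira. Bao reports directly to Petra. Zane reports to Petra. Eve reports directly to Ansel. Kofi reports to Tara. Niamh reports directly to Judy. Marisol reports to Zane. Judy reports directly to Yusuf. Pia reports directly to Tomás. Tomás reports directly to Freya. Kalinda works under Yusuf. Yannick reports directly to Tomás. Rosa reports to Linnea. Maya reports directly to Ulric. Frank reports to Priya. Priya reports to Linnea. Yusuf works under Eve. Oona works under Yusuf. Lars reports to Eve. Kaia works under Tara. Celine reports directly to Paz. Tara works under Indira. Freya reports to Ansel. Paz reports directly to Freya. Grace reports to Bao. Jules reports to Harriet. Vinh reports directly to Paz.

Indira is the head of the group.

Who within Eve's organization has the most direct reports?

Yusuf

Direct-report counts within Eve's organization: Eve has 2; Yusuf has 3; Judy has 1; Oona has 1; Ulric has 1. The largest is 3, held by Yusuf.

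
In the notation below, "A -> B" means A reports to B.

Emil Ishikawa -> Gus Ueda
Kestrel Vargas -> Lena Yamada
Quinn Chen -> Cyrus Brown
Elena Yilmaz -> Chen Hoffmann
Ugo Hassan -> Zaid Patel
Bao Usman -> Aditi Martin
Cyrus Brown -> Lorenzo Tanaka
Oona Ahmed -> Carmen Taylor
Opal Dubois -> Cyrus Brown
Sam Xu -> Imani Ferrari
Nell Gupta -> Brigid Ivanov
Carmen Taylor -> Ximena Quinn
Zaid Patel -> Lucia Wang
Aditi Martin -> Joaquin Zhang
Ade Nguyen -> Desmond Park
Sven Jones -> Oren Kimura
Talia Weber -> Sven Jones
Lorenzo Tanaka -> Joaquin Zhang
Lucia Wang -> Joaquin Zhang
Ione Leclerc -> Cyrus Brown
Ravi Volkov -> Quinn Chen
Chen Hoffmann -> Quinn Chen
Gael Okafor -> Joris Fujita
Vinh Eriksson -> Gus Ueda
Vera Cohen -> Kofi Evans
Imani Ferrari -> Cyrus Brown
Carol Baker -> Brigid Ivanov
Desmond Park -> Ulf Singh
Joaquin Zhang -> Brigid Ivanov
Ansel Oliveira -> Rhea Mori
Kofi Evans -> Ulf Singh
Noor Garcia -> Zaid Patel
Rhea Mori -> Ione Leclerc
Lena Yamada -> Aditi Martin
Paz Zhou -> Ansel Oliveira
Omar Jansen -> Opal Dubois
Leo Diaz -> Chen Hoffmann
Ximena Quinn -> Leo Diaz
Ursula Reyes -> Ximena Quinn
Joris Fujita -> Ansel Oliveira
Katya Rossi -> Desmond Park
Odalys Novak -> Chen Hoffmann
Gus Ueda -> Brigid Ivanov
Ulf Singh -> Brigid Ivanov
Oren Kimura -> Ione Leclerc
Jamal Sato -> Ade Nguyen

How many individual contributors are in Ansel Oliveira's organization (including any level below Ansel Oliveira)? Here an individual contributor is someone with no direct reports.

2

The people in Ansel Oliveira's organization with no one reporting to them are Paz Zhou, Gael Okafor. That is 2.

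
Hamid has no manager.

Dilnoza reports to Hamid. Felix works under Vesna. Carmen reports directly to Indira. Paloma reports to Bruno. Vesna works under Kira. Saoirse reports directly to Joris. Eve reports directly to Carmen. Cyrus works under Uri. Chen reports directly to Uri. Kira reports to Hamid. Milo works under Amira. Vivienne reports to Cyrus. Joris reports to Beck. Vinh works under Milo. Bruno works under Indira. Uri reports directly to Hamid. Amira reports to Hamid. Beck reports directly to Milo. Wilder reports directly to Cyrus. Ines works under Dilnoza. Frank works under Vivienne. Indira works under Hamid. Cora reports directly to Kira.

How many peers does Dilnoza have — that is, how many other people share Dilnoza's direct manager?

4

Dilnoza reports to Hamid. Hamid's other direct reports are Uri, Indira, Kira, Amira — 4 peers.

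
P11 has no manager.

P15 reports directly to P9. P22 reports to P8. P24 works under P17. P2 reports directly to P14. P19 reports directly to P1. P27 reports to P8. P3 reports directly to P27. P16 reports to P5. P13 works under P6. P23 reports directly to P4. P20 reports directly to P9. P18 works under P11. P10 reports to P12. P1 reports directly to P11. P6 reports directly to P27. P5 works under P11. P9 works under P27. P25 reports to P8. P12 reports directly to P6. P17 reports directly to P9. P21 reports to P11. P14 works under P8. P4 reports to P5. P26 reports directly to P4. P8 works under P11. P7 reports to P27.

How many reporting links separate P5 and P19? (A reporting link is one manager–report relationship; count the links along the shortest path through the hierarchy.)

P5 is 1 level below P11, and P19 is 2 levels below P11 (their lowest common manager). The shortest path runs up from P5 to P11 and back down to P19: 1 + 2 = 3 links.

3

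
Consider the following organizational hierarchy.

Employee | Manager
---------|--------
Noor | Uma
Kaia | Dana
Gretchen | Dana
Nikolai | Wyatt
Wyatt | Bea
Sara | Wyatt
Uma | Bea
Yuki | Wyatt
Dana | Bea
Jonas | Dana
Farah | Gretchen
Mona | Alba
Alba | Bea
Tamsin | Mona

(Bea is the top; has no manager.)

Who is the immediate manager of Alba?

Alba reports directly to Bea.

Bea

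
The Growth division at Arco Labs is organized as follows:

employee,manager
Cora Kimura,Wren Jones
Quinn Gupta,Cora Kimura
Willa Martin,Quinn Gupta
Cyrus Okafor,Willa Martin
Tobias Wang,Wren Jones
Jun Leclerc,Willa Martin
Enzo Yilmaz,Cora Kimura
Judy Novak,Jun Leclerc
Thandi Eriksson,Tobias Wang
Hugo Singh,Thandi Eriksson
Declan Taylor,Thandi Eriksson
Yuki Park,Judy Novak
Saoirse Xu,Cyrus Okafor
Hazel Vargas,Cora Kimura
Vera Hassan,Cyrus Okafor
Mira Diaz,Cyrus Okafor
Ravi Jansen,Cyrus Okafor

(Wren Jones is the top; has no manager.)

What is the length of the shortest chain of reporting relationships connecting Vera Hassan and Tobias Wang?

Vera Hassan is 5 levels below Wren Jones, and Tobias Wang is 1 level below Wren Jones (their lowest common manager). The shortest path runs up from Vera Hassan to Wren Jones and back down to Tobias Wang: 5 + 1 = 6 links.

6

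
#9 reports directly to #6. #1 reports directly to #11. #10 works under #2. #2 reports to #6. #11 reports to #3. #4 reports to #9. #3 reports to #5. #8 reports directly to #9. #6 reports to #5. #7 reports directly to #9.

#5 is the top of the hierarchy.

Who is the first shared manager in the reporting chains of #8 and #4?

#8's chain of managers is #9, #6, #5. #4's chain of managers is #9, #6, #5. The first manager that appears in both chains is #9.

#9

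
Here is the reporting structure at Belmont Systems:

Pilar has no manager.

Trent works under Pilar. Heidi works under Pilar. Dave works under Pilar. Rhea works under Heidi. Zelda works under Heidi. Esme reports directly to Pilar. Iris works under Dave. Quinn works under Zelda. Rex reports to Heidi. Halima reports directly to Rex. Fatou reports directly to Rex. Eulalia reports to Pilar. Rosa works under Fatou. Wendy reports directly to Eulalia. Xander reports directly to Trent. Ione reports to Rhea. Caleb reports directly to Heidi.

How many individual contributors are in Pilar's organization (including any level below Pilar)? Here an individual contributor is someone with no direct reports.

9

The people in Pilar's organization with no one reporting to them are Wendy, Esme, Iris, Caleb, Rosa, Halima, Quinn, Ione, Xander. That is 9.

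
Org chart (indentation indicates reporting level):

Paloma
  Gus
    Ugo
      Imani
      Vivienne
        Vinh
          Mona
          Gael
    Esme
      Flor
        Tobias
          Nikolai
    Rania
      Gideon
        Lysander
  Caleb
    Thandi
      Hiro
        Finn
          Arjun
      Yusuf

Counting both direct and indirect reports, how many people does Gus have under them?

Gus directly manages Ugo, Esme, Rania. Under Ugo: Vivienne, Vinh, Gael, Mona, Imani (5). Under Esme: Flor, Tobias, Nikolai (3). Under Rania: Gideon, Lysander (2). So Gus's organization is 3 direct reports plus everyone under them: 6 + 4 + 3 = 13.

13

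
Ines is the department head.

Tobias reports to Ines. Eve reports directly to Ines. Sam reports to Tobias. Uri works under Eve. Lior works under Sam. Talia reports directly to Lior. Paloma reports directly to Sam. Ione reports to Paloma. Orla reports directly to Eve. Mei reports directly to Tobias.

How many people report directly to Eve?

Eve directly manages Uri, Orla. That is 2 direct reports.

2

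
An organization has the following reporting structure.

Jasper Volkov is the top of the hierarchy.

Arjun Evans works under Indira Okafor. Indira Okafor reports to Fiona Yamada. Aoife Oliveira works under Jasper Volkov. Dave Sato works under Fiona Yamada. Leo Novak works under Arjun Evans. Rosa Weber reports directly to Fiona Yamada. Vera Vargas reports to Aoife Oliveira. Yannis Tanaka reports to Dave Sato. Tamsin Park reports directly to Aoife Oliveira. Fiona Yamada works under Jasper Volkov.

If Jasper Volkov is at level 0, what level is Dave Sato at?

Chain from Dave Sato up to Jasper Volkov: Dave Sato → Fiona Yamada → Jasper Volkov. That is 2 steps up, so Dave Sato is 2 levels below Jasper Volkov.

2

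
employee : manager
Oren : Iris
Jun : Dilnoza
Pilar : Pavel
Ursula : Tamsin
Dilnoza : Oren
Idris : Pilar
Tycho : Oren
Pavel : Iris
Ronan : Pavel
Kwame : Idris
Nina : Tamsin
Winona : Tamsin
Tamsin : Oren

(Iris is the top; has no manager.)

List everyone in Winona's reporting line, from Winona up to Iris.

Winona reports to Tamsin. Tamsin reports to Oren. Oren reports to Iris. Iris is at the top.

Winona -> Tamsin -> Oren -> Iris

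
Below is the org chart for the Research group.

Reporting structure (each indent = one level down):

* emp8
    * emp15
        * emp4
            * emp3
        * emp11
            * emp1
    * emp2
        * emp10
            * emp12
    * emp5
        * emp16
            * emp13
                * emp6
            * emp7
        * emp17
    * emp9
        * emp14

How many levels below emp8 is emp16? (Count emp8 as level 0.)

2

Chain from emp16 up to emp8: emp16 → emp5 → emp8. That is 2 steps up, so emp16 is 2 levels below emp8.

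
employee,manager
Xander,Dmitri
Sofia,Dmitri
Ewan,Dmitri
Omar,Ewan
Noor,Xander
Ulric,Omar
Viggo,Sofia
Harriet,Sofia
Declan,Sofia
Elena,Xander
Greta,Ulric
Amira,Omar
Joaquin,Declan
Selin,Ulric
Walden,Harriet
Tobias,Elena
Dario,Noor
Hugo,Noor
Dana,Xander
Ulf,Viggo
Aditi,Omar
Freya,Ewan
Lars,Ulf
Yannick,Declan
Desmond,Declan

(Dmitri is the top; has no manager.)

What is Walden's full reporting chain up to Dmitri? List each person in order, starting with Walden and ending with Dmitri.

Walden reports to Harriet. Harriet reports to Sofia. Sofia reports to Dmitri. Dmitri is at the top.

Walden -> Harriet -> Sofia -> Dmitri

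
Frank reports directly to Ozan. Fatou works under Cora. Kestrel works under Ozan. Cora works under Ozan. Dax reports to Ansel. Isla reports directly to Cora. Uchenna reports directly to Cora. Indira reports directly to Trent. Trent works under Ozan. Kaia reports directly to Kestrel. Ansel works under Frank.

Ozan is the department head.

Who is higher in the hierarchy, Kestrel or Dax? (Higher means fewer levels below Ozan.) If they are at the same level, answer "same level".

Kestrel is 1 level below Ozan; Dax is 3. Kestrel is higher.

Kestrel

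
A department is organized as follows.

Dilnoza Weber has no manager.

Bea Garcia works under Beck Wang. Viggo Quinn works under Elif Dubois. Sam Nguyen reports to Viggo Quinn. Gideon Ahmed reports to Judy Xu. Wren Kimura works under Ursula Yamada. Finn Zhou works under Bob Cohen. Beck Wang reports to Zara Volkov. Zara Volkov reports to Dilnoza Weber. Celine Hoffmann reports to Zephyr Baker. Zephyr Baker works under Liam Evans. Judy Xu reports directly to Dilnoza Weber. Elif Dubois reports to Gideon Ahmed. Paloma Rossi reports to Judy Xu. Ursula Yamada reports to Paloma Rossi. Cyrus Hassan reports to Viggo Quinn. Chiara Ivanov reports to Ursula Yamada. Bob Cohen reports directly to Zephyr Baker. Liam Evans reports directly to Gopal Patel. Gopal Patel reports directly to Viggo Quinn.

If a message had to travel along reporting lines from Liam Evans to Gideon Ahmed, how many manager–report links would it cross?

4

Liam Evans is in Gideon Ahmed's organization: the chain from Liam Evans up to Gideon Ahmed is Liam Evans → Gopal Patel → Viggo Quinn → Elif Dubois → Gideon Ahmed, which is 4 links.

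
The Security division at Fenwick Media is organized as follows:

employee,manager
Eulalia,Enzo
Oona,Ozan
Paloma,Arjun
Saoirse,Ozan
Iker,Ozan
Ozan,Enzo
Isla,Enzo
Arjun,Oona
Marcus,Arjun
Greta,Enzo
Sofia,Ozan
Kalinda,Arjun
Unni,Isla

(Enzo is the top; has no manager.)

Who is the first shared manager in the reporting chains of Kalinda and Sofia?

Ozan

Kalinda's chain of managers is Arjun, Oona, Ozan, Enzo. Sofia's chain of managers is Ozan, Enzo. The first manager that appears in both chains is Ozan.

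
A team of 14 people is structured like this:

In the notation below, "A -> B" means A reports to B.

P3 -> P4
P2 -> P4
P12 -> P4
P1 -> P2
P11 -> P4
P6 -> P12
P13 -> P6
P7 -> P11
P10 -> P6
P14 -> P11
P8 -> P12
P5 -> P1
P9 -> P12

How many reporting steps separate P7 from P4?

2

Chain from P7 up to P4: P7 → P11 → P4. That is 2 steps up, so P7 is 2 levels below P4.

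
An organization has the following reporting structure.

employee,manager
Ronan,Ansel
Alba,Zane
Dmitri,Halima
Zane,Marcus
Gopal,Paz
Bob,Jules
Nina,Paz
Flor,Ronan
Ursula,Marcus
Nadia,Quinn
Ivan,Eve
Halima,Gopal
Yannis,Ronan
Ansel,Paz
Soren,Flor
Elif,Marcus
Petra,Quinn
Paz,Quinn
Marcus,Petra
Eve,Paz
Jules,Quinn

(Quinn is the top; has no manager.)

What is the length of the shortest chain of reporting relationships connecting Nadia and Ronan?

4

Nadia is 1 level below Quinn, and Ronan is 3 levels below Quinn (their lowest common manager). The shortest path runs up from Nadia to Quinn and back down to Ronan: 1 + 3 = 4 links.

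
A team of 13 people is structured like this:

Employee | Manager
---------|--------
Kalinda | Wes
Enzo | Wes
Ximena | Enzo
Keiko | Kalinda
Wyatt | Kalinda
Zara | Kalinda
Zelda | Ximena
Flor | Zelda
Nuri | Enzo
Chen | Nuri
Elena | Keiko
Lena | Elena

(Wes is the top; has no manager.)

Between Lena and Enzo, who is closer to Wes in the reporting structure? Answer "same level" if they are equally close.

Enzo

Lena is 4 levels below Wes; Enzo is 1. Enzo is higher.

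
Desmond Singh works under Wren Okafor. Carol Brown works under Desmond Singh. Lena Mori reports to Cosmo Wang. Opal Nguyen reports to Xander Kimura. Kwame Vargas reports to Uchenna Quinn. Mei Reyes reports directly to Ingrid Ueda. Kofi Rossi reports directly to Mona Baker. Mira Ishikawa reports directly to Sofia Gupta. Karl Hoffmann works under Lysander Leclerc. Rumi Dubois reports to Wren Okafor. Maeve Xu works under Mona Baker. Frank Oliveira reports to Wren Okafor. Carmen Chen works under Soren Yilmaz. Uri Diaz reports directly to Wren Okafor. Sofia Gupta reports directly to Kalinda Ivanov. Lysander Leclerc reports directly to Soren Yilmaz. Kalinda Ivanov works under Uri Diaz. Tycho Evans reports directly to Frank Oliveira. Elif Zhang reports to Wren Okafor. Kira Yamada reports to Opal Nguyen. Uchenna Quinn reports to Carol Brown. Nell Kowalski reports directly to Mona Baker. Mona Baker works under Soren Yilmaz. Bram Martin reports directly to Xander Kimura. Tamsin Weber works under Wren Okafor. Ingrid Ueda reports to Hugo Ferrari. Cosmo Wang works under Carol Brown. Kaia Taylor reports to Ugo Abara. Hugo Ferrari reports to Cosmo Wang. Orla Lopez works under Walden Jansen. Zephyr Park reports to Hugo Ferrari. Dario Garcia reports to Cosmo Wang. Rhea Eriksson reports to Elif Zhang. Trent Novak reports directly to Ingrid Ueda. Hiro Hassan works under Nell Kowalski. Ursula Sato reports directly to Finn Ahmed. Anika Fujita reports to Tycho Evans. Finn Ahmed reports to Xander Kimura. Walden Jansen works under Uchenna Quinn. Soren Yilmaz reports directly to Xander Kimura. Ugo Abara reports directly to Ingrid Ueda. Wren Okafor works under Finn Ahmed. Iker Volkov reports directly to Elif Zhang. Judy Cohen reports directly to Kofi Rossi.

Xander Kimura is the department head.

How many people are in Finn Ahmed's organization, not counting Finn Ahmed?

30

Finn Ahmed directly manages Wren Okafor, Ursula Sato. Under Wren Okafor: Tamsin Weber, Elif Zhang, Rhea Eriksson, Iker Volkov, Frank Oliveira, Tycho Evans, Anika Fujita, Rumi Dubois, Uri Diaz, Kalinda Ivanov, Sofia Gupta, Mira Ishikawa, Desmond Singh, Carol Brown, Cosmo Wang, Dario Garcia, Lena Mori, Hugo Ferrari, Zephyr Park, Ingrid Ueda, Mei Reyes, Trent Novak, Ugo Abara, Kaia Taylor, Uchenna Quinn, Kwame Vargas, Walden Jansen, Orla Lopez (28). Ursula Sato has no reports. So Finn Ahmed's organization is 2 direct reports plus everyone under them: 29 + 1 = 30.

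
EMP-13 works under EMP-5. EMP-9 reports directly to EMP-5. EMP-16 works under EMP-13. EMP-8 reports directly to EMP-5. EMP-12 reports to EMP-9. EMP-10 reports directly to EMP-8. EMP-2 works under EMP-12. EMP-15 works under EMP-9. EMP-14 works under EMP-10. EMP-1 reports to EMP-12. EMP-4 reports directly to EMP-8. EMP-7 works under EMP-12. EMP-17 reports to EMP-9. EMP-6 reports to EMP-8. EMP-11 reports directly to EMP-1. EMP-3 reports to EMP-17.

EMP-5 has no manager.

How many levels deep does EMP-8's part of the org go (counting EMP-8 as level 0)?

2

The longest chain under EMP-8 runs EMP-8 → EMP-10 → EMP-14, which is 2 levels below EMP-8.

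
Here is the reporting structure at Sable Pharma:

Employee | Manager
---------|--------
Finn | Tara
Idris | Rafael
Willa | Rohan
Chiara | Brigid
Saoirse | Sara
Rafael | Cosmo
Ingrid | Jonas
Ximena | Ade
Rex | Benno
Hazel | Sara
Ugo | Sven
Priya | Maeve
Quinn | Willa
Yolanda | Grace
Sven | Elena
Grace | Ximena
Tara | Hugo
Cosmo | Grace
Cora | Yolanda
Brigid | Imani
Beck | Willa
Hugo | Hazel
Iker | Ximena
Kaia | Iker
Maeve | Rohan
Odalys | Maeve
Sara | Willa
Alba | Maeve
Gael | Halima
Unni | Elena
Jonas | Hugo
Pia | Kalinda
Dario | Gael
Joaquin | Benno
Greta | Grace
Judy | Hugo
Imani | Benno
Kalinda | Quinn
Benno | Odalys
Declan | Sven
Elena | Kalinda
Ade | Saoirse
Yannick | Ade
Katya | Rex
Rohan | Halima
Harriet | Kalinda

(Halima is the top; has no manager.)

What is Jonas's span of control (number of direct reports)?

1

Jonas directly manages Ingrid. That is 1 direct report.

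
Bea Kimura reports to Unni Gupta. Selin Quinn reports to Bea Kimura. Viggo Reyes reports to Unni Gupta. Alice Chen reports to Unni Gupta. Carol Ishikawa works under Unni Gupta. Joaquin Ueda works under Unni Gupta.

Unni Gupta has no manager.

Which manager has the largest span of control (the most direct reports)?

Unni Gupta

Direct-report counts: Unni Gupta has 5; Bea Kimura has 1. The largest is 5, held by Unni Gupta.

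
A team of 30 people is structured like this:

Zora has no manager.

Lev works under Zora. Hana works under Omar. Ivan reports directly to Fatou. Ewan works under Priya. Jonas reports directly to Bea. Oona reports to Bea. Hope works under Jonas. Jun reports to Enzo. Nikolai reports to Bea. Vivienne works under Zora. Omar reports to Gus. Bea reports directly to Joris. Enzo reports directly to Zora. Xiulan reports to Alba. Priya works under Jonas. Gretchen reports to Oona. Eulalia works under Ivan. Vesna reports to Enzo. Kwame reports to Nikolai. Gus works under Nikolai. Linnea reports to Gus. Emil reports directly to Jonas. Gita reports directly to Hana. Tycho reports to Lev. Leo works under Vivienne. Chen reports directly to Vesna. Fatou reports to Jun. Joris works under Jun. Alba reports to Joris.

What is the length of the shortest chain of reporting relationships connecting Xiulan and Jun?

Xiulan is in Jun's organization: the chain from Xiulan up to Jun is Xiulan → Alba → Joris → Jun, which is 3 links.

3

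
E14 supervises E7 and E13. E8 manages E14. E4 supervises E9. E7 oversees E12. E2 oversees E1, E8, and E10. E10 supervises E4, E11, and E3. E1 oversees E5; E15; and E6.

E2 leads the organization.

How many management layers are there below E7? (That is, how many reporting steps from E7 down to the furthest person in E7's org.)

1

The longest chain under E7 runs E7 → E12, which is 1 level below E7.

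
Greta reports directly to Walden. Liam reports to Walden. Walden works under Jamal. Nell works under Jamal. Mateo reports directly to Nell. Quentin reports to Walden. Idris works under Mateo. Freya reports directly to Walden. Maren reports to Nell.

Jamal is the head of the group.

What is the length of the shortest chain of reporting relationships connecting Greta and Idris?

5

Greta is 2 levels below Jamal, and Idris is 3 levels below Jamal (their lowest common manager). The shortest path runs up from Greta to Jamal and back down to Idris: 2 + 3 = 5 links.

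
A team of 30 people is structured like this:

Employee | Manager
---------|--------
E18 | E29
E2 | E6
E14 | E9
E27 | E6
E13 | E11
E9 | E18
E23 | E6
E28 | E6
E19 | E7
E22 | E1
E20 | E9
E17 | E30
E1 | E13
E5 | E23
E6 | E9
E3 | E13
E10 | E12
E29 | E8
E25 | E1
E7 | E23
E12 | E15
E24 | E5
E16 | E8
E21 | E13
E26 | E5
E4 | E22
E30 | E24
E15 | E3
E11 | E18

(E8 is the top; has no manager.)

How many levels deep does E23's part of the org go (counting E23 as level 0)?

The longest chain under E23 runs E23 → E5 → E24 → E30 → E17, which is 4 levels below E23.

4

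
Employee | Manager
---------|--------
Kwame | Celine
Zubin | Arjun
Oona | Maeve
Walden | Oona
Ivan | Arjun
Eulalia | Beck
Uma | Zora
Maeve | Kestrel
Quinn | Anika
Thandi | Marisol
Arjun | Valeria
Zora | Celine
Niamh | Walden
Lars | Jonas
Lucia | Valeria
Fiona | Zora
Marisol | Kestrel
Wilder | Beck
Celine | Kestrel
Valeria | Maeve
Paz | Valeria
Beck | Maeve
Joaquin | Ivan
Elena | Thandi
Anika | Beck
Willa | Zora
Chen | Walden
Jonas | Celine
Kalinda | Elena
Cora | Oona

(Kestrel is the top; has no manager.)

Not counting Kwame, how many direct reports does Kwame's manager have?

2

Kwame reports to Celine. Celine's other direct reports are Zora, Jonas — 2 peers.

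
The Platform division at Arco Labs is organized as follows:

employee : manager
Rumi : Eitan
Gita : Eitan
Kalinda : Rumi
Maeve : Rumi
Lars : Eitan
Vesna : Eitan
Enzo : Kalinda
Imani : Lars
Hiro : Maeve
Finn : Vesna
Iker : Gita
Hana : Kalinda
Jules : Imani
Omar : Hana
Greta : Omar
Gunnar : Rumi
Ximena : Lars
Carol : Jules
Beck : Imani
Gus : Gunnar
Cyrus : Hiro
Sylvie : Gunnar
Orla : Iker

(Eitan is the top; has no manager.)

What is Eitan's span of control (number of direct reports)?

Eitan directly manages Rumi, Gita, Lars, Vesna. That is 4 direct reports.

4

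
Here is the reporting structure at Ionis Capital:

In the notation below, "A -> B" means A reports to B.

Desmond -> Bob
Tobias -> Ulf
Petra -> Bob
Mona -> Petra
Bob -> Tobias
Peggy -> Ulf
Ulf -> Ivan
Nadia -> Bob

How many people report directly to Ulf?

Ulf directly manages Tobias, Peggy. That is 2 direct reports.

2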